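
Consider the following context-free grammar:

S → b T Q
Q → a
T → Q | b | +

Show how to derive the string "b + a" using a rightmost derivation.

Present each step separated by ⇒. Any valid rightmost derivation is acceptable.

S ⇒ b T Q ⇒ b T a ⇒ b + a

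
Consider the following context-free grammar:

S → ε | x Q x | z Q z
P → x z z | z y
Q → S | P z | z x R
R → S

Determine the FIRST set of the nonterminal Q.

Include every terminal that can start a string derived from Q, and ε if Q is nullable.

We compute FIRST(Q) using the standard algorithm.
FIRST(P) = {x, z}
FIRST(Q) = {x, z, ε}
FIRST(R) = {x, z, ε}
FIRST(S) = {x, z, ε}
Therefore, FIRST(Q) = {x, z, ε}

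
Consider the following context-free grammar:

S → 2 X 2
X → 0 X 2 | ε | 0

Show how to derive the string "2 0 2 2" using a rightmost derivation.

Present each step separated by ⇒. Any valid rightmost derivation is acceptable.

S ⇒ 2 X 2 ⇒ 2 0 X 2 2 ⇒ 2 0 2 2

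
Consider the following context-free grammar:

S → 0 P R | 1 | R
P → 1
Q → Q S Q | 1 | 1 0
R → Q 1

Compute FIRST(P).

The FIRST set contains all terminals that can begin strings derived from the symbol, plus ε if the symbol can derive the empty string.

We compute FIRST(P) using the standard algorithm.
FIRST(P) = {1}
FIRST(Q) = {1}
FIRST(R) = {1}
FIRST(S) = {0, 1}
Therefore, FIRST(P) = {1}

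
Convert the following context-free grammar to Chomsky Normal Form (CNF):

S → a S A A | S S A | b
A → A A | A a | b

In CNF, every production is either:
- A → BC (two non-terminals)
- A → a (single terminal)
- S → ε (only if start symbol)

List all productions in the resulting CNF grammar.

TA → a; S → b; A → b; S → TA X0; X0 → S X1; X1 → A A; S → S X2; X2 → S A; A → A A; A → A TA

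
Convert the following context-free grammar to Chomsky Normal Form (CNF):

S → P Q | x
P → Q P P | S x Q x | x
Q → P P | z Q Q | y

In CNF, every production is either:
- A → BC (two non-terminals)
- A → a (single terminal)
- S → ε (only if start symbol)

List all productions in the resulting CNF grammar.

S → x; TX → x; P → x; TZ → z; Q → y; S → P Q; P → Q X0; X0 → P P; P → S X1; X1 → TX X2; X2 → Q TX; Q → P P; Q → TZ X3; X3 → Q Q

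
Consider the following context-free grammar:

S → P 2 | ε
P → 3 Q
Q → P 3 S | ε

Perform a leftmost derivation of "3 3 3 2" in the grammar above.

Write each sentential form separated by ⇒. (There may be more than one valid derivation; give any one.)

S ⇒ P 2 ⇒ 3 Q 2 ⇒ 3 P 3 S 2 ⇒ 3 3 Q 3 S 2 ⇒ 3 3 3 S 2 ⇒ 3 3 3 2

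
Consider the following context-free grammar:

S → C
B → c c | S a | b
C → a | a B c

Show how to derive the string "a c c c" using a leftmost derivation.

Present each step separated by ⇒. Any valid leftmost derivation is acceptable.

S ⇒ C ⇒ a B c ⇒ a c c c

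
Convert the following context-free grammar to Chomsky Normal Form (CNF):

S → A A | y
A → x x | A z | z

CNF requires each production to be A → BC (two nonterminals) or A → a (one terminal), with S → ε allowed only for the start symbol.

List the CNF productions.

S → y; TX → x; TZ → z; A → z; S → A A; A → TX TX; A → A TZ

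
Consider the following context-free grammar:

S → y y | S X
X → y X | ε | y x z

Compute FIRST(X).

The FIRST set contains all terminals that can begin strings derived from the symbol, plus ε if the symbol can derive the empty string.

We compute FIRST(X) using the standard algorithm.
FIRST(S) = {y}
FIRST(X) = {y, ε}
Therefore, FIRST(X) = {y, ε}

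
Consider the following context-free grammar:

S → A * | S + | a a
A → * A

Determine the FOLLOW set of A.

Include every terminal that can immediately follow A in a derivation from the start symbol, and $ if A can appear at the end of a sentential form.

We compute FOLLOW(A) using the standard algorithm.
FOLLOW(S) starts with {$}.
FIRST(A) = {*}
FIRST(S) = {*, a}
FOLLOW(A) = {*}
FOLLOW(S) = {$, +}
Therefore, FOLLOW(A) = {*}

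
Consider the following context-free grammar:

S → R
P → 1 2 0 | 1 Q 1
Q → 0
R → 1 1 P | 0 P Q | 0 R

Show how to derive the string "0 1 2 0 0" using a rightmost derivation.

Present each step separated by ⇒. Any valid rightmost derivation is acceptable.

S ⇒ R ⇒ 0 P Q ⇒ 0 P 0 ⇒ 0 1 2 0 0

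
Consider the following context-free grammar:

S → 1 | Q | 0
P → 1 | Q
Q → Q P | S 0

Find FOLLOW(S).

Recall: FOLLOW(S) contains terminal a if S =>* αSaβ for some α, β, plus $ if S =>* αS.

We compute FOLLOW(S) using the standard algorithm.
FOLLOW(S) starts with {$}.
FIRST(P) = {0, 1}
FIRST(Q) = {0, 1}
FIRST(S) = {0, 1}
FOLLOW(P) = {$, 0, 1}
FOLLOW(Q) = {$, 0, 1}
FOLLOW(S) = {$, 0}
Therefore, FOLLOW(S) = {$, 0}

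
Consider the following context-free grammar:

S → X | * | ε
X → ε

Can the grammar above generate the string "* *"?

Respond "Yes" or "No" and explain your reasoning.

No - no valid derivation exists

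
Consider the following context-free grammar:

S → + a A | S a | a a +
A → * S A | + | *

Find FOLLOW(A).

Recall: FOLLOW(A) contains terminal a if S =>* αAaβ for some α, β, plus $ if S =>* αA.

We compute FOLLOW(A) using the standard algorithm.
FOLLOW(S) starts with {$}.
FIRST(A) = {*, +}
FIRST(S) = {+, a}
FOLLOW(A) = {$, *, +, a}
FOLLOW(S) = {$, *, +, a}
Therefore, FOLLOW(A) = {$, *, +, a}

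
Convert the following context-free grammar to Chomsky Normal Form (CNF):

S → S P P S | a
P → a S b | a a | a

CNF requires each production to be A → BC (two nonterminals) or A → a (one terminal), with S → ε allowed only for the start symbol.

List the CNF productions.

S → a; TA → a; TB → b; P → a; S → S X0; X0 → P X1; X1 → P S; P → TA X2; X2 → S TB; P → TA TA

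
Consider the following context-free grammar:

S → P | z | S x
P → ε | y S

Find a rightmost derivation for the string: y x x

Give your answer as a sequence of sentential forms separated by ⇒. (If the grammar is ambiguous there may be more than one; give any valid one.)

S ⇒ P ⇒ y S ⇒ y S x ⇒ y S x x ⇒ y P x x ⇒ y x x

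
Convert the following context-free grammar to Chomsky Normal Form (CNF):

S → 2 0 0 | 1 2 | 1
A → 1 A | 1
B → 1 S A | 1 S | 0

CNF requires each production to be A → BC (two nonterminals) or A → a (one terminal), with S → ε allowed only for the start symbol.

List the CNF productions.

T2 → 2; T0 → 0; T1 → 1; S → 1; A → 1; B → 0; S → T2 X0; X0 → T0 T0; S → T1 T2; A → T1 A; B → T1 X1; X1 → S A; B → T1 S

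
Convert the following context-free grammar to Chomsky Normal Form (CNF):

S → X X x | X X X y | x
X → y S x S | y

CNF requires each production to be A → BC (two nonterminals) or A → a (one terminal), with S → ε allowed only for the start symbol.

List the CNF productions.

TX → x; TY → y; S → x; X → y; S → X X0; X0 → X TX; S → X X1; X1 → X X2; X2 → X TY; X → TY X3; X3 → S X4; X4 → TX S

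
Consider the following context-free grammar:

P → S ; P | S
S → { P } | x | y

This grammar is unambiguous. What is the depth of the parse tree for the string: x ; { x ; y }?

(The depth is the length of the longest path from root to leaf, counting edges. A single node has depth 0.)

6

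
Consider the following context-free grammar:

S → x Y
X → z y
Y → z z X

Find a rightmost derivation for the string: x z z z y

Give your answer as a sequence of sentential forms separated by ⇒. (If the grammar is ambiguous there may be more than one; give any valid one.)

S ⇒ x Y ⇒ x z z X ⇒ x z z z y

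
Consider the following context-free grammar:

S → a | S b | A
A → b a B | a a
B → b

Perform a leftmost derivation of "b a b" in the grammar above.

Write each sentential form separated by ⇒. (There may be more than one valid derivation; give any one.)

S ⇒ A ⇒ b a B ⇒ b a b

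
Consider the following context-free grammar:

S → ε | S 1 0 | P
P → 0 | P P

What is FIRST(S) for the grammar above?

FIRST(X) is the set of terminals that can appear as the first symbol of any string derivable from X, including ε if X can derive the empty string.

We compute FIRST(S) using the standard algorithm.
FIRST(P) = {0}
FIRST(S) = {0, 1, ε}
Therefore, FIRST(S) = {0, 1, ε}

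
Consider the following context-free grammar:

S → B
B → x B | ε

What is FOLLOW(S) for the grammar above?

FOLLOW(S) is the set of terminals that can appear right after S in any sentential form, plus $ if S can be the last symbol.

We compute FOLLOW(S) using the standard algorithm.
FOLLOW(S) starts with {$}.
FIRST(B) = {x, ε}
FIRST(S) = {x, ε}
FOLLOW(B) = {$}
FOLLOW(S) = {$}
Therefore, FOLLOW(S) = {$}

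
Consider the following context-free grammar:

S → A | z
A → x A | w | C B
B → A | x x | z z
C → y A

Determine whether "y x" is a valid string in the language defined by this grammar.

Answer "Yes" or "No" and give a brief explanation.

No - no valid derivation exists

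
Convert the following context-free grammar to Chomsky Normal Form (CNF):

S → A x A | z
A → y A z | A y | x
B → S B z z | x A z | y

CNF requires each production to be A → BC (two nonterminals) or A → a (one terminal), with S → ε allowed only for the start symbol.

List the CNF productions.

TX → x; S → z; TY → y; TZ → z; A → x; B → y; S → A X0; X0 → TX A; A → TY X1; X1 → A TZ; A → A TY; B → S X2; X2 → B X3; X3 → TZ TZ; B → TX X4; X4 → A TZ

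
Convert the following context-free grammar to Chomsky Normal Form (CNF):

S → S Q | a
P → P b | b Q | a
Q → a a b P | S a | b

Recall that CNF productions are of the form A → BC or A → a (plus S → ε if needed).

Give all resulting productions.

S → a; TB → b; P → a; TA → a; Q → b; S → S Q; P → P TB; P → TB Q; Q → TA X0; X0 → TA X1; X1 → TB P; Q → S TA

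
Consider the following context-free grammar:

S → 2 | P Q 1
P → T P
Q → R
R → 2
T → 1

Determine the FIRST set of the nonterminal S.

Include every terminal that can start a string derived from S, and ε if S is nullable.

We compute FIRST(S) using the standard algorithm.
FIRST(P) = {1}
FIRST(Q) = {2}
FIRST(R) = {2}
FIRST(S) = {1, 2}
FIRST(T) = {1}
Therefore, FIRST(S) = {1, 2}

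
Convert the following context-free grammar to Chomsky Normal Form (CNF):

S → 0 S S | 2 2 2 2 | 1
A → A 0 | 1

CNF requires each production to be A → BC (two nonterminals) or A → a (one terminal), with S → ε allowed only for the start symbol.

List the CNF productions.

T0 → 0; T2 → 2; S → 1; A → 1; S → T0 X0; X0 → S S; S → T2 X1; X1 → T2 X2; X2 → T2 T2; A → A T0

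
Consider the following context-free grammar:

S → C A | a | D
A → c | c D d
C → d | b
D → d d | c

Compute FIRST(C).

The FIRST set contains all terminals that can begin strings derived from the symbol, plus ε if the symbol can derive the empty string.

We compute FIRST(C) using the standard algorithm.
FIRST(A) = {c}
FIRST(C) = {b, d}
FIRST(D) = {c, d}
FIRST(S) = {a, b, c, d}
Therefore, FIRST(C) = {b, d}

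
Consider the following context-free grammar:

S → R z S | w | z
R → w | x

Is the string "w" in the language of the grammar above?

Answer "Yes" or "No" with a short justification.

Yes - a valid derivation exists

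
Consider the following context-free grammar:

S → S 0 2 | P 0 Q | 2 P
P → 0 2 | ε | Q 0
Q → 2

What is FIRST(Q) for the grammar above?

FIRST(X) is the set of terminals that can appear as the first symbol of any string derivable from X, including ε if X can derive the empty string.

We compute FIRST(Q) using the standard algorithm.
FIRST(P) = {0, 2, ε}
FIRST(Q) = {2}
FIRST(S) = {0, 2}
Therefore, FIRST(Q) = {2}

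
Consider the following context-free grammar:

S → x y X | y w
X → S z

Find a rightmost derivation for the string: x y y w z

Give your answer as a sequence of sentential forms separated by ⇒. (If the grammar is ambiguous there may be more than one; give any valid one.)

S ⇒ x y X ⇒ x y S z ⇒ x y y w z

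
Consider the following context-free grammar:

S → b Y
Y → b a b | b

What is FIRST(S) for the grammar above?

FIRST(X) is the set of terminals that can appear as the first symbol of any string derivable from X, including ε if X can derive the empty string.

We compute FIRST(S) using the standard algorithm.
FIRST(S) = {b}
FIRST(Y) = {b}
Therefore, FIRST(S) = {b}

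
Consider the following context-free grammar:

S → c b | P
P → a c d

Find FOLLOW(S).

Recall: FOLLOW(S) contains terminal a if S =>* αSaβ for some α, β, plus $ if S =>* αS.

We compute FOLLOW(S) using the standard algorithm.
FOLLOW(S) starts with {$}.
FIRST(P) = {a}
FIRST(S) = {a, c}
FOLLOW(P) = {$}
FOLLOW(S) = {$}
Therefore, FOLLOW(S) = {$}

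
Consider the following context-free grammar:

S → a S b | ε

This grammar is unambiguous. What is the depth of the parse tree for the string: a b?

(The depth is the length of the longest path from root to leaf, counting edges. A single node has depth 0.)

2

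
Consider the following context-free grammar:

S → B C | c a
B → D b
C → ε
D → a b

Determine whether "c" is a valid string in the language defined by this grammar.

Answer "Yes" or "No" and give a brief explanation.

No - no valid derivation exists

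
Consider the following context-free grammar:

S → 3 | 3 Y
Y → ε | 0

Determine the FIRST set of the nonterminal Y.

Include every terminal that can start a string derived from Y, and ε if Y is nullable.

We compute FIRST(Y) using the standard algorithm.
FIRST(S) = {3}
FIRST(Y) = {0, ε}
Therefore, FIRST(Y) = {0, ε}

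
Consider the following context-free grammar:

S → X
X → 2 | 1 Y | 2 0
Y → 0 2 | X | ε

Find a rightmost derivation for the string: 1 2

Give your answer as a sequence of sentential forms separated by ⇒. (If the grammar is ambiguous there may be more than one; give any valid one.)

S ⇒ X ⇒ 1 Y ⇒ 1 X ⇒ 1 2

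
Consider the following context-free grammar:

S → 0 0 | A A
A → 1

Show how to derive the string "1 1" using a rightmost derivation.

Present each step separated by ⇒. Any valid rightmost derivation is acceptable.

S ⇒ A A ⇒ A 1 ⇒ 1 1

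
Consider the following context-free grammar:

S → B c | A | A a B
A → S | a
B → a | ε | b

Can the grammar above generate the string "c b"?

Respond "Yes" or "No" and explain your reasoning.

No - no valid derivation exists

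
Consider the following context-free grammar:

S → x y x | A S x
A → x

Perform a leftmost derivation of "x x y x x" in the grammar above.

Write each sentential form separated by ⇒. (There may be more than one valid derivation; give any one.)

S ⇒ A S x ⇒ x S x ⇒ x x y x x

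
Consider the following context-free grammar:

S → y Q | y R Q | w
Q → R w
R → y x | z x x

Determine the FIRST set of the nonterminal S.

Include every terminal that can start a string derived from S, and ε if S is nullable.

We compute FIRST(S) using the standard algorithm.
FIRST(Q) = {y, z}
FIRST(R) = {y, z}
FIRST(S) = {w, y}
Therefore, FIRST(S) = {w, y}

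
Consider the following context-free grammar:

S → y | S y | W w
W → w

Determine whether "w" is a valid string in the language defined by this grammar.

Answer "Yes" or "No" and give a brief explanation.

No - no valid derivation exists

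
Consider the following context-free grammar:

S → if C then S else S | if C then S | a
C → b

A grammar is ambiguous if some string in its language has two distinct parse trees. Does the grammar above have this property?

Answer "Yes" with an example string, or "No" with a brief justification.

Yes - the string 'if b then if b then a else a' has two distinct parse trees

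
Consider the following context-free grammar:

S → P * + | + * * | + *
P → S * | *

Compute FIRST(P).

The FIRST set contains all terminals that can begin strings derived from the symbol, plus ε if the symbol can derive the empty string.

We compute FIRST(P) using the standard algorithm.
FIRST(P) = {*, +}
FIRST(S) = {*, +}
Therefore, FIRST(P) = {*, +}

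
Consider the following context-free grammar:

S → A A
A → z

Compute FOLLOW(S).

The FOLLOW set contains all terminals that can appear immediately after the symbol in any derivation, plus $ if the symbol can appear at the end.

We compute FOLLOW(S) using the standard algorithm.
FOLLOW(S) starts with {$}.
FIRST(A) = {z}
FIRST(S) = {z}
FOLLOW(A) = {$, z}
FOLLOW(S) = {$}
Therefore, FOLLOW(S) = {$}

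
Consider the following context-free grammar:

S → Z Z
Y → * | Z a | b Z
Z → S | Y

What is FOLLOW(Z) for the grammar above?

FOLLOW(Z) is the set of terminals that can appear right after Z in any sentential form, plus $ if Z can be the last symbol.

We compute FOLLOW(Z) using the standard algorithm.
FOLLOW(S) starts with {$}.
FIRST(S) = {*, b}
FIRST(Y) = {*, b}
FIRST(Z) = {*, b}
FOLLOW(S) = {$, *, a, b}
FOLLOW(Y) = {$, *, a, b}
FOLLOW(Z) = {$, *, a, b}
Therefore, FOLLOW(Z) = {$, *, a, b}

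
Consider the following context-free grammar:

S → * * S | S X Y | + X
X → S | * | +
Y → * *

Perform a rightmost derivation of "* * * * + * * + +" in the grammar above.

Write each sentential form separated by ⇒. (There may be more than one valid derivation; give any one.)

S ⇒ * * S ⇒ * * * * S ⇒ * * * * + X ⇒ * * * * + S ⇒ * * * * + * * S ⇒ * * * * + * * + X ⇒ * * * * + * * + +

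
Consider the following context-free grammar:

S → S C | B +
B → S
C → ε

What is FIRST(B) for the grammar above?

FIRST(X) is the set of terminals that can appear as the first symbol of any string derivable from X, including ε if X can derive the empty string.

We compute FIRST(B) using the standard algorithm.
FIRST(B) = {}
FIRST(C) = {ε}
FIRST(S) = {}
Therefore, FIRST(B) = {}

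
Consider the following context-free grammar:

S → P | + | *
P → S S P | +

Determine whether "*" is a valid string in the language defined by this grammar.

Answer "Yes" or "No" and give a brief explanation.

Yes - a valid derivation exists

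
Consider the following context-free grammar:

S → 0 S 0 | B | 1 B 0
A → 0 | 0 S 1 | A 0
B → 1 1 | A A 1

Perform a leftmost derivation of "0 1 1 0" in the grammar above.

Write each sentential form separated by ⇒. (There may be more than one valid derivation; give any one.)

S ⇒ 0 S 0 ⇒ 0 B 0 ⇒ 0 1 1 0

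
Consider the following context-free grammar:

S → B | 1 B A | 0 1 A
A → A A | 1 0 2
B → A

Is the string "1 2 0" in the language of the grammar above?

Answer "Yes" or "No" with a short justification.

No - no valid derivation exists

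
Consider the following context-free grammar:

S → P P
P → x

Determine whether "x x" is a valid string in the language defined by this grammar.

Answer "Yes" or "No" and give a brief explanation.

Yes - a valid derivation exists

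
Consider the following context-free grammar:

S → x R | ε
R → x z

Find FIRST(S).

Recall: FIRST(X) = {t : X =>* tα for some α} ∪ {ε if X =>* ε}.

We compute FIRST(S) using the standard algorithm.
FIRST(R) = {x}
FIRST(S) = {x, ε}
Therefore, FIRST(S) = {x, ε}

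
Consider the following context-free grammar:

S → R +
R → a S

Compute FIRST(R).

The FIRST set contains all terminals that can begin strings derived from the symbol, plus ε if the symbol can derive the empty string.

We compute FIRST(R) using the standard algorithm.
FIRST(R) = {a}
FIRST(S) = {a}
Therefore, FIRST(R) = {a}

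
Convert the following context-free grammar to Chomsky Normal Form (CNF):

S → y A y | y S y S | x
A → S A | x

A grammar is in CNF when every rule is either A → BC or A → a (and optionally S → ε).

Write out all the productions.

TY → y; S → x; A → x; S → TY X0; X0 → A TY; S → TY X1; X1 → S X2; X2 → TY S; A → S A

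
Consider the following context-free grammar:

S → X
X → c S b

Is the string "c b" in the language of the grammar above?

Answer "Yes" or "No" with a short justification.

No - no valid derivation exists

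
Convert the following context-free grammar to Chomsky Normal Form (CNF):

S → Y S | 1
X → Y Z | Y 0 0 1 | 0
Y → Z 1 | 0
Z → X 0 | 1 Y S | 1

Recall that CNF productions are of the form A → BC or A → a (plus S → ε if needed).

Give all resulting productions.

S → 1; T0 → 0; T1 → 1; X → 0; Y → 0; Z → 1; S → Y S; X → Y Z; X → Y X0; X0 → T0 X1; X1 → T0 T1; Y → Z T1; Z → X T0; Z → T1 X2; X2 → Y S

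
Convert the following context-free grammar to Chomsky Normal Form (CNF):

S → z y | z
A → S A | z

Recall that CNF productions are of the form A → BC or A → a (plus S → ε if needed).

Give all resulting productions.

TZ → z; TY → y; S → z; A → z; S → TZ TY; A → S A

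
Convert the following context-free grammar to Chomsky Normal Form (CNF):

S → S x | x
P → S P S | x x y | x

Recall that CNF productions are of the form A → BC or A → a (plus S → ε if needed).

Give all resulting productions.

TX → x; S → x; TY → y; P → x; S → S TX; P → S X0; X0 → P S; P → TX X1; X1 → TX TY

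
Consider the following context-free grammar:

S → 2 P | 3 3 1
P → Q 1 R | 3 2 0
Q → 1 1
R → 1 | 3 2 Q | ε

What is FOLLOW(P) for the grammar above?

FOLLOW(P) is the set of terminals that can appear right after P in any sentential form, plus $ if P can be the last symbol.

We compute FOLLOW(P) using the standard algorithm.
FOLLOW(S) starts with {$}.
FIRST(P) = {1, 3}
FIRST(Q) = {1}
FIRST(R) = {1, 3, ε}
FIRST(S) = {2, 3}
FOLLOW(P) = {$}
FOLLOW(Q) = {$, 1}
FOLLOW(R) = {$}
FOLLOW(S) = {$}
Therefore, FOLLOW(P) = {$}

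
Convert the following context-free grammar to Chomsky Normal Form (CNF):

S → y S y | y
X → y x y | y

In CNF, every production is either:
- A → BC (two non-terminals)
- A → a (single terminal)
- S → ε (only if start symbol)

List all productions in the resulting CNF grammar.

TY → y; S → y; TX → x; X → y; S → TY X0; X0 → S TY; X → TY X1; X1 → TX TY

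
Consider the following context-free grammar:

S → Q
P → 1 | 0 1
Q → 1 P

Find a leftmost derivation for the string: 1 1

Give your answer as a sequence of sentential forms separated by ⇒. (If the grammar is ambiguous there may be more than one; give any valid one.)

S ⇒ Q ⇒ 1 P ⇒ 1 1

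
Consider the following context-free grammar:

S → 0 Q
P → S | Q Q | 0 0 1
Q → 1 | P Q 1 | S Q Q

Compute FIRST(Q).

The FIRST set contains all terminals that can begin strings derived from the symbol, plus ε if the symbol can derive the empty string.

We compute FIRST(Q) using the standard algorithm.
FIRST(P) = {0, 1}
FIRST(Q) = {0, 1}
FIRST(S) = {0}
Therefore, FIRST(Q) = {0, 1}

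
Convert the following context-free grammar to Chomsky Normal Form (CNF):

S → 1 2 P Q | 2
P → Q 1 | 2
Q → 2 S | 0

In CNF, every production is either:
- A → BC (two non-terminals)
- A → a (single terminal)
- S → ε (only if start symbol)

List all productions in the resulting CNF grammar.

T1 → 1; T2 → 2; S → 2; P → 2; Q → 0; S → T1 X0; X0 → T2 X1; X1 → P Q; P → Q T1; Q → T2 S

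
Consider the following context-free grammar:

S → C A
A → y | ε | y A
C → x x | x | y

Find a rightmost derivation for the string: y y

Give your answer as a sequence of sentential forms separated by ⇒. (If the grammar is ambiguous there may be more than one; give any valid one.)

S ⇒ C A ⇒ C y ⇒ y y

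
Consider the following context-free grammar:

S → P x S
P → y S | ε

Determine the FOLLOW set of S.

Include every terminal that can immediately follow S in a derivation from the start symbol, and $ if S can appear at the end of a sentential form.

We compute FOLLOW(S) using the standard algorithm.
FOLLOW(S) starts with {$}.
FIRST(P) = {y, ε}
FIRST(S) = {x, y}
FOLLOW(P) = {x}
FOLLOW(S) = {$, x}
Therefore, FOLLOW(S) = {$, x}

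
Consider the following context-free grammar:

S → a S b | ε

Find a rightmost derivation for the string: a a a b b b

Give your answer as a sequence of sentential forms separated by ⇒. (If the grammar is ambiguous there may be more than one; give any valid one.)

S ⇒ a S b ⇒ a a S b b ⇒ a a a S b b b ⇒ a a a b b b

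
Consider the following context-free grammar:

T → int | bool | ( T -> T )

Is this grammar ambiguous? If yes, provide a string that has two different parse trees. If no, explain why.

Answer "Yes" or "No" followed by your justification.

No - the grammar is unambiguous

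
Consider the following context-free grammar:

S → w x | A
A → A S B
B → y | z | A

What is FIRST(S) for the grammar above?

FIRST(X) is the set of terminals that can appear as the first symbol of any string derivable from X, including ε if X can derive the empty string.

We compute FIRST(S) using the standard algorithm.
FIRST(A) = {}
FIRST(B) = {y, z}
FIRST(S) = {w}
Therefore, FIRST(S) = {w}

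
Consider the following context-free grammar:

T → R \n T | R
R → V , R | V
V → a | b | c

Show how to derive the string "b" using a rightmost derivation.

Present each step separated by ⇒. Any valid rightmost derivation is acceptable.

T ⇒ R ⇒ V ⇒ b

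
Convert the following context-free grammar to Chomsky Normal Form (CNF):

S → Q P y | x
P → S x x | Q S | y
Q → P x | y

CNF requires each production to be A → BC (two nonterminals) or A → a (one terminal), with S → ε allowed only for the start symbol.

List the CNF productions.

TY → y; S → x; TX → x; P → y; Q → y; S → Q X0; X0 → P TY; P → S X1; X1 → TX TX; P → Q S; Q → P TX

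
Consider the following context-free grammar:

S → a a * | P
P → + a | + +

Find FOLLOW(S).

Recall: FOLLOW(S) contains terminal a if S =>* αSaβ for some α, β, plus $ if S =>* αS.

We compute FOLLOW(S) using the standard algorithm.
FOLLOW(S) starts with {$}.
FIRST(P) = {+}
FIRST(S) = {+, a}
FOLLOW(P) = {$}
FOLLOW(S) = {$}
Therefore, FOLLOW(S) = {$}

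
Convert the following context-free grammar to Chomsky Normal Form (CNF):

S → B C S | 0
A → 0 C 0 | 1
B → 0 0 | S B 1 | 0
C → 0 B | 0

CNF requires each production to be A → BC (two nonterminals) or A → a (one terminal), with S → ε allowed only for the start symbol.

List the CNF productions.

S → 0; T0 → 0; A → 1; T1 → 1; B → 0; C → 0; S → B X0; X0 → C S; A → T0 X1; X1 → C T0; B → T0 T0; B → S X2; X2 → B T1; C → T0 B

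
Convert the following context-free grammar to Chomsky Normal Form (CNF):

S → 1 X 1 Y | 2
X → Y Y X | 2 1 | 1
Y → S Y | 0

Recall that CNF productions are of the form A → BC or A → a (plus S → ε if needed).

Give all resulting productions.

T1 → 1; S → 2; T2 → 2; X → 1; Y → 0; S → T1 X0; X0 → X X1; X1 → T1 Y; X → Y X2; X2 → Y X; X → T2 T1; Y → S Y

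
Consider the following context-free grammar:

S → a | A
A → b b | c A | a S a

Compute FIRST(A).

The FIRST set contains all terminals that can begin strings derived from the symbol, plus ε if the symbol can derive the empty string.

We compute FIRST(A) using the standard algorithm.
FIRST(A) = {a, b, c}
FIRST(S) = {a, b, c}
Therefore, FIRST(A) = {a, b, c}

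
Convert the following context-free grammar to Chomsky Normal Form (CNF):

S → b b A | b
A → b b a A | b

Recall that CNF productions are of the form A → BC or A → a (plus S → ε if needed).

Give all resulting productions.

TB → b; S → b; TA → a; A → b; S → TB X0; X0 → TB A; A → TB X1; X1 → TB X2; X2 → TA A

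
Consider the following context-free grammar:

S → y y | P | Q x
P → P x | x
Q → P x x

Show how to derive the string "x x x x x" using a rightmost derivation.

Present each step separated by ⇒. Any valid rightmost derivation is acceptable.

S ⇒ Q x ⇒ P x x x ⇒ P x x x x ⇒ x x x x x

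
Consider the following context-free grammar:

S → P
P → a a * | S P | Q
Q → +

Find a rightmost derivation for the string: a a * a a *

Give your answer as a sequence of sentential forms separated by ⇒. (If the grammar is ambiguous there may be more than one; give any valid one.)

S ⇒ P ⇒ S P ⇒ S a a * ⇒ P a a * ⇒ a a * a a *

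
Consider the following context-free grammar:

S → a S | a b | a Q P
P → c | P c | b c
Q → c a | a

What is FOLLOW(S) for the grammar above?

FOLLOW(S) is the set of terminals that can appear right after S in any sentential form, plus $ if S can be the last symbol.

We compute FOLLOW(S) using the standard algorithm.
FOLLOW(S) starts with {$}.
FIRST(P) = {b, c}
FIRST(Q) = {a, c}
FIRST(S) = {a}
FOLLOW(P) = {$, c}
FOLLOW(Q) = {b, c}
FOLLOW(S) = {$}
Therefore, FOLLOW(S) = {$}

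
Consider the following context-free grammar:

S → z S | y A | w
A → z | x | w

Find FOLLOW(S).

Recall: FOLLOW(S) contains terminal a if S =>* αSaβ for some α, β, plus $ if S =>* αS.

We compute FOLLOW(S) using the standard algorithm.
FOLLOW(S) starts with {$}.
FIRST(A) = {w, x, z}
FIRST(S) = {w, y, z}
FOLLOW(A) = {$}
FOLLOW(S) = {$}
Therefore, FOLLOW(S) = {$}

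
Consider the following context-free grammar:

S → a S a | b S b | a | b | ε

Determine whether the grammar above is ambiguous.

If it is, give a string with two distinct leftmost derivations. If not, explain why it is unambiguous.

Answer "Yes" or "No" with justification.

No - the grammar is unambiguous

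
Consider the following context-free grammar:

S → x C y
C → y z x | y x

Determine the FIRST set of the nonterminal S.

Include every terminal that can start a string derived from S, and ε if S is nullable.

We compute FIRST(S) using the standard algorithm.
FIRST(C) = {y}
FIRST(S) = {x}
Therefore, FIRST(S) = {x}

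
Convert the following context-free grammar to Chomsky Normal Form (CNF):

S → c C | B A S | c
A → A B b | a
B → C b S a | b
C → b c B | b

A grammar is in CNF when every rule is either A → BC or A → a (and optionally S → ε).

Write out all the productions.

TC → c; S → c; TB → b; A → a; TA → a; B → b; C → b; S → TC C; S → B X0; X0 → A S; A → A X1; X1 → B TB; B → C X2; X2 → TB X3; X3 → S TA; C → TB X4; X4 → TC B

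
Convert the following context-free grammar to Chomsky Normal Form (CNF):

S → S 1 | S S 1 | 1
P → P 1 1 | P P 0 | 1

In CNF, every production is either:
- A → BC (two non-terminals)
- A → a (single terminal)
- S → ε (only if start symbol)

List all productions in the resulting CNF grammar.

T1 → 1; S → 1; T0 → 0; P → 1; S → S T1; S → S X0; X0 → S T1; P → P X1; X1 → T1 T1; P → P X2; X2 → P T0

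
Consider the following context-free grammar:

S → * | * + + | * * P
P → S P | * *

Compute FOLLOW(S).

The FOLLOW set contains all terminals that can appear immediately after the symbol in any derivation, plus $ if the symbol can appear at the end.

We compute FOLLOW(S) using the standard algorithm.
FOLLOW(S) starts with {$}.
FIRST(P) = {*}
FIRST(S) = {*}
FOLLOW(P) = {$, *}
FOLLOW(S) = {$, *}
Therefore, FOLLOW(S) = {$, *}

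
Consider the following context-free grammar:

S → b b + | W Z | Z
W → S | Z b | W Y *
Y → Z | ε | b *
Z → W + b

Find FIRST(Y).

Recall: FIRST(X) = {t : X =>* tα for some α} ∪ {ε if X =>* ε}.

We compute FIRST(Y) using the standard algorithm.
FIRST(S) = {b}
FIRST(W) = {b}
FIRST(Y) = {b, ε}
FIRST(Z) = {b}
Therefore, FIRST(Y) = {b, ε}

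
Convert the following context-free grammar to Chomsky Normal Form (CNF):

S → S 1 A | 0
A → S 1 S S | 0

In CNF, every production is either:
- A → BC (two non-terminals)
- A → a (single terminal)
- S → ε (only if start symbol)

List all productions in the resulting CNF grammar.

T1 → 1; S → 0; A → 0; S → S X0; X0 → T1 A; A → S X1; X1 → T1 X2; X2 → S S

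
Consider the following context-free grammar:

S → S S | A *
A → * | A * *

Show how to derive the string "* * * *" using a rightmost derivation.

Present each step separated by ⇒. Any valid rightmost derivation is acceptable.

S ⇒ A * ⇒ A * * * ⇒ * * * *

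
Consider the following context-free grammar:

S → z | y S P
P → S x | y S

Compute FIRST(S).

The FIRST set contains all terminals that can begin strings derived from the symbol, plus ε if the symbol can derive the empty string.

We compute FIRST(S) using the standard algorithm.
FIRST(P) = {y, z}
FIRST(S) = {y, z}
Therefore, FIRST(S) = {y, z}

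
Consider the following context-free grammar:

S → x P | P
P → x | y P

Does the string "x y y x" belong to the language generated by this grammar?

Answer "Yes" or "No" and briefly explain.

Yes - a valid derivation exists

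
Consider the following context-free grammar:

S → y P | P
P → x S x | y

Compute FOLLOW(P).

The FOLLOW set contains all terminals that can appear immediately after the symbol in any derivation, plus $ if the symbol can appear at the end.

We compute FOLLOW(P) using the standard algorithm.
FOLLOW(S) starts with {$}.
FIRST(P) = {x, y}
FIRST(S) = {x, y}
FOLLOW(P) = {$, x}
FOLLOW(S) = {$, x}
Therefore, FOLLOW(P) = {$, x}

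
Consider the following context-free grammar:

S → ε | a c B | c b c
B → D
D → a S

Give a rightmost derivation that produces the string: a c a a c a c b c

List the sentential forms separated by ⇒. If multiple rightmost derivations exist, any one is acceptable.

S ⇒ a c B ⇒ a c D ⇒ a c a S ⇒ a c a a c B ⇒ a c a a c D ⇒ a c a a c a S ⇒ a c a a c a c b c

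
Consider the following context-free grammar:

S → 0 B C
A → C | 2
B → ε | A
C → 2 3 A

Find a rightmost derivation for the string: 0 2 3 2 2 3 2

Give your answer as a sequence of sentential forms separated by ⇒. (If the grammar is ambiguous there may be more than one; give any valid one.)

S ⇒ 0 B C ⇒ 0 B 2 3 A ⇒ 0 B 2 3 2 ⇒ 0 A 2 3 2 ⇒ 0 C 2 3 2 ⇒ 0 2 3 A 2 3 2 ⇒ 0 2 3 2 2 3 2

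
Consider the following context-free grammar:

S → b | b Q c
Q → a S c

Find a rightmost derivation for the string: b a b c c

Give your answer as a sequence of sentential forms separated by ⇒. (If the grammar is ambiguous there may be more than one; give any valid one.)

S ⇒ b Q c ⇒ b a S c c ⇒ b a b c c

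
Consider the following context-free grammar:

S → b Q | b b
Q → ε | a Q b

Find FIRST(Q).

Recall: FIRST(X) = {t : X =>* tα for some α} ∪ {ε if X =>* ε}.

We compute FIRST(Q) using the standard algorithm.
FIRST(Q) = {a, ε}
FIRST(S) = {b}
Therefore, FIRST(Q) = {a, ε}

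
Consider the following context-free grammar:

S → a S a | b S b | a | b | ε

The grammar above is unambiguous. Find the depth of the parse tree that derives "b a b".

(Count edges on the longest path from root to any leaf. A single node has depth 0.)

2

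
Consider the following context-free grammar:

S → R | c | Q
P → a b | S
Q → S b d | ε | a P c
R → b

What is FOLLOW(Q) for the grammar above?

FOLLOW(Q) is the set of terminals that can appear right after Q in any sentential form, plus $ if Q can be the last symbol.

We compute FOLLOW(Q) using the standard algorithm.
FOLLOW(S) starts with {$}.
FIRST(P) = {a, b, c, ε}
FIRST(Q) = {a, b, c, ε}
FIRST(R) = {b}
FIRST(S) = {a, b, c, ε}
FOLLOW(P) = {c}
FOLLOW(Q) = {$, b, c}
FOLLOW(R) = {$, b, c}
FOLLOW(S) = {$, b, c}
Therefore, FOLLOW(Q) = {$, b, c}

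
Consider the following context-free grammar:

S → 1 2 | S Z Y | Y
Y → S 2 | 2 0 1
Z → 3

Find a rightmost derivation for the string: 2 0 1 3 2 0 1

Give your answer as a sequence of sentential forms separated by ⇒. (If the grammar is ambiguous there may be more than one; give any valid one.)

S ⇒ S Z Y ⇒ S Z 2 0 1 ⇒ S 3 2 0 1 ⇒ Y 3 2 0 1 ⇒ 2 0 1 3 2 0 1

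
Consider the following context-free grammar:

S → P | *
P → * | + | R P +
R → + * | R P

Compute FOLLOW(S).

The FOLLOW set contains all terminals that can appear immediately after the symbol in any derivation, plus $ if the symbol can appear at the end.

We compute FOLLOW(S) using the standard algorithm.
FOLLOW(S) starts with {$}.
FIRST(P) = {*, +}
FIRST(R) = {+}
FIRST(S) = {*, +}
FOLLOW(P) = {$, *, +}
FOLLOW(R) = {*, +}
FOLLOW(S) = {$}
Therefore, FOLLOW(S) = {$}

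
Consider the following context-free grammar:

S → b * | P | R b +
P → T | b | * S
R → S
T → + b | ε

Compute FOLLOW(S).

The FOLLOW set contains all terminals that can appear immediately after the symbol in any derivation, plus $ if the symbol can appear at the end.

We compute FOLLOW(S) using the standard algorithm.
FOLLOW(S) starts with {$}.
FIRST(P) = {*, +, b, ε}
FIRST(R) = {*, +, b, ε}
FIRST(S) = {*, +, b, ε}
FIRST(T) = {+, ε}
FOLLOW(P) = {$, b}
FOLLOW(R) = {b}
FOLLOW(S) = {$, b}
FOLLOW(T) = {$, b}
Therefore, FOLLOW(S) = {$, b}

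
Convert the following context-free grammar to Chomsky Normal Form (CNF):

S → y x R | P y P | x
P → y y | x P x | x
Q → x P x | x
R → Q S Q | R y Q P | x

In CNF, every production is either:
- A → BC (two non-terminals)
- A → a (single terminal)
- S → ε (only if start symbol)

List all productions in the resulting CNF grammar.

TY → y; TX → x; S → x; P → x; Q → x; R → x; S → TY X0; X0 → TX R; S → P X1; X1 → TY P; P → TY TY; P → TX X2; X2 → P TX; Q → TX X3; X3 → P TX; R → Q X4; X4 → S Q; R → R X5; X5 → TY X6; X6 → Q P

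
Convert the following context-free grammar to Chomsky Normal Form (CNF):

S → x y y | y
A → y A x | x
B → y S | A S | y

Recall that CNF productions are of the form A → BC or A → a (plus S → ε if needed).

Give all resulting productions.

TX → x; TY → y; S → y; A → x; B → y; S → TX X0; X0 → TY TY; A → TY X1; X1 → A TX; B → TY S; B → A S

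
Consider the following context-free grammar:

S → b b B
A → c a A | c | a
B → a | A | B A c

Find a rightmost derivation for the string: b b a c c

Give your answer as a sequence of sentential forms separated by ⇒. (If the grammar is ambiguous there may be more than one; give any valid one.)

S ⇒ b b B ⇒ b b B A c ⇒ b b B c c ⇒ b b a c c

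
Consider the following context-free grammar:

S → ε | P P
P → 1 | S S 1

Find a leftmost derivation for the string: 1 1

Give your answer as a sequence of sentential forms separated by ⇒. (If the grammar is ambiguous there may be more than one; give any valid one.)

S ⇒ P P ⇒ 1 P ⇒ 1 1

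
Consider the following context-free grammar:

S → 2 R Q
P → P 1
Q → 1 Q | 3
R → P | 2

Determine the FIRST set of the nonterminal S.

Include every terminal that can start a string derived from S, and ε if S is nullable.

We compute FIRST(S) using the standard algorithm.
FIRST(P) = {}
FIRST(Q) = {1, 3}
FIRST(R) = {2}
FIRST(S) = {2}
Therefore, FIRST(S) = {2}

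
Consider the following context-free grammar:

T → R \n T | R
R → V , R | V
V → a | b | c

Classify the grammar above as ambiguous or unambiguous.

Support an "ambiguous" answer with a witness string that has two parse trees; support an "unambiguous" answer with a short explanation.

Unambiguous - every string in the language has a unique parse tree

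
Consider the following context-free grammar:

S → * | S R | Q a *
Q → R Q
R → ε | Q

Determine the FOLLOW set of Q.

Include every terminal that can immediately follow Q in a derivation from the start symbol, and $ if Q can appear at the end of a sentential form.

We compute FOLLOW(Q) using the standard algorithm.
FOLLOW(S) starts with {$}.
FIRST(Q) = {}
FIRST(R) = {ε}
FIRST(S) = {*}
FOLLOW(Q) = {$, a}
FOLLOW(R) = {$}
FOLLOW(S) = {$}
Therefore, FOLLOW(Q) = {$, a}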